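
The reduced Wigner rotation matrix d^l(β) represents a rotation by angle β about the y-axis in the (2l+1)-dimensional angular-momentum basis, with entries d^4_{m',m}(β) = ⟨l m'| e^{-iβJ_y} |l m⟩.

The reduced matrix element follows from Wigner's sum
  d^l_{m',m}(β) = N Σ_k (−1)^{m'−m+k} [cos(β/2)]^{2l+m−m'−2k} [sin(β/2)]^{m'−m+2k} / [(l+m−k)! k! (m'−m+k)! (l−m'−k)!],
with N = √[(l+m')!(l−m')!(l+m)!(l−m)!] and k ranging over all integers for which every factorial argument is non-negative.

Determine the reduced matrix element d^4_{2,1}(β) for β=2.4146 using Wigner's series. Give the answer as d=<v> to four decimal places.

d=-0.3578

d^4_{2,1}(β=2.4146) via Wigner's sum:
With c≡cos(β/2)=0.355544 and s≡sin(β/2)=0.934659, N=[720·2·120·6]^{1/2}=1018.233765
k∈{0,1,2} keeps every argument non-negative
  k=0: (−1)^1·1018.2338/(240)·0.3555^7·0.9347^1 = -0.002848
  k=1: (−1)^2·1018.2338/(48)·0.3555^5·0.9347^3 = +0.098409
  k=2: (−1)^3·1018.2338/(72)·0.3555^3·0.9347^5 = -0.453381
d^4_{2,1}(2.4146) = -0.002848 +0.098409 -0.453381 = -0.357820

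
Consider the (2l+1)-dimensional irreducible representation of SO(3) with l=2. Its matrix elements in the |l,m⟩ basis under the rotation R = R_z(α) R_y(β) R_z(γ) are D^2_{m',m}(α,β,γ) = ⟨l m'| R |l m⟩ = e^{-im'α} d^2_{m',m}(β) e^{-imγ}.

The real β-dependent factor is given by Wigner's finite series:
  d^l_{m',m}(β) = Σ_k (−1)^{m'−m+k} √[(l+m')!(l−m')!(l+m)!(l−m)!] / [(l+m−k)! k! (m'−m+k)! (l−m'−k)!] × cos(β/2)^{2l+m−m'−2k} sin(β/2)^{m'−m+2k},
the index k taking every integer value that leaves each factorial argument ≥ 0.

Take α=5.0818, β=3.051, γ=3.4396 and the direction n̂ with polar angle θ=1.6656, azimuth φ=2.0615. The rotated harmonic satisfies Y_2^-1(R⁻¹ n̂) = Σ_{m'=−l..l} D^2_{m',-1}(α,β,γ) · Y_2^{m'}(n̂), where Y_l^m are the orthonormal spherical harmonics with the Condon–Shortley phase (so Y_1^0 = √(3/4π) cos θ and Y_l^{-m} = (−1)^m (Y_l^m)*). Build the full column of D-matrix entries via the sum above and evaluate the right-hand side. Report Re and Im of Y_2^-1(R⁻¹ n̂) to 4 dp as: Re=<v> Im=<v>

Re=-0.0034 Im=-0.0015

Need the full column D^2_{m',-1} for m'=−2..2 at α=5.0818, β=3.051, γ=3.4396.
cos(β/2)=0.045281, sin(β/2)=0.998974
d^2_{-2,-1}: single k=1 term ⇒ +0.000185;  D = +0.000094+0.000160i
d^2_{-1,-1}: k∈[0..1] ⇒ +0.000004 -0.006138 = -0.006134;  D = +0.003797-0.004818i
d^2_{0,-1}: k∈[0..1] ⇒ -0.000227 +0.110574 = +0.110347;  D = -0.105483-0.032400i
d^2_{1,-1}: k∈[0..1] ⇒ +0.006138 -0.995903 = -0.989765;  D = +0.070613+0.987243i
d^2_{2,-1}: single k=0 term ⇒ -0.090283;  D = -0.081653+0.038522i
Y_2^{m'}(θ=1.6656,φ=2.0615) and Σ D·Y over m':
  (+0.0001+0.0002i)·(-0.2128+0.3182i)  (+0.0038-0.0048i)·(+0.0343+0.0642i)  (-0.1055-0.0324i)·(-0.3069+0.0000i)  (+0.0706+0.9872i)·(-0.0343+0.0642i)  (-0.0817+0.0385i)·(-0.2128-0.3182i)
Y_2^-1(R⁻¹ n̂) = -0.003439-0.001531i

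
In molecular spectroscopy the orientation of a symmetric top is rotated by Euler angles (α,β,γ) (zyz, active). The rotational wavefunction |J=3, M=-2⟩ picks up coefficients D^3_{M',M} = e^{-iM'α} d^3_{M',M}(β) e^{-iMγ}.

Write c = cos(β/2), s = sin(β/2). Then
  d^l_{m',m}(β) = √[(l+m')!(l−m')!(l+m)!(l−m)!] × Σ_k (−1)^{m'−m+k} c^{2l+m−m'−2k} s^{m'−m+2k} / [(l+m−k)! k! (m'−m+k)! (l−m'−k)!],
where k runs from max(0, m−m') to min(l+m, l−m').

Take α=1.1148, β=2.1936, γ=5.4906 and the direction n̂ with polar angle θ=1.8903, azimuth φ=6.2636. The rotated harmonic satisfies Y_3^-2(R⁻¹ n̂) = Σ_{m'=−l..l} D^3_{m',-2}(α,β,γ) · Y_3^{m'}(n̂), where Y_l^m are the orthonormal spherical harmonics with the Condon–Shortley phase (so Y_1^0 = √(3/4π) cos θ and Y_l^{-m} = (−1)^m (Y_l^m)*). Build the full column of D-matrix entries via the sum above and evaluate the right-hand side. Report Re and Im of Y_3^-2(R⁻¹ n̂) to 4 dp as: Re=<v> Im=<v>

Need the full column D^3_{m',-2} for m'=−3..3 at α=1.1148, β=2.1936, γ=5.4906.
cos(β/2)=0.456446, sin(β/2)=0.889751
d^3_{-3,-2}: single k=1 term ⇒ +0.043181;  D = -0.008089+0.042416i
d^3_{-2,-2}: k∈[0..1] ⇒ +0.009043 -0.171816 = -0.162773;  D = -0.130127-0.097784i
d^3_{-1,-2}: k∈[0..1] ⇒ -0.055746 +0.423646 = +0.367900;  D = +0.327946-0.166738i
d^3_{0,-2}: k∈[0..1] ⇒ +0.188215 -0.715177 = -0.526962;  D = +0.007574+0.526907i
d^3_{1,-2}: k∈[0..1] ⇒ -0.423646 +0.804882 = +0.381236;  D = -0.344660-0.162943i
d^3_{2,-2}: k∈[0..1] ⇒ +0.652864 -0.496149 = +0.156715;  D = -0.122527+0.097708i
d^3_{3,-2}: single k=0 term ⇒ -0.623459;  D = -0.134342-0.608813i
Y_3^{m'}(θ=1.8903,φ=6.2636) and Σ D·Y over m':
  (-0.0081+0.0424i)·(+0.3564+0.0210i)  (-0.1301-0.0978i)·(-0.2891-0.0113i)  (+0.3279-0.1667i)·(-0.1554-0.0030i)  (+0.0076+0.5269i)·(+0.2938+0.0000i)  (-0.3447-0.1629i)·(+0.1554-0.0030i)  (-0.1225+0.0977i)·(-0.2891+0.0113i)  (-0.1343-0.6088i)·(-0.3564+0.0210i)
Y_3^-2(R⁻¹ n̂) = +0.024372+0.384686i

Re=0.0244 Im=0.3847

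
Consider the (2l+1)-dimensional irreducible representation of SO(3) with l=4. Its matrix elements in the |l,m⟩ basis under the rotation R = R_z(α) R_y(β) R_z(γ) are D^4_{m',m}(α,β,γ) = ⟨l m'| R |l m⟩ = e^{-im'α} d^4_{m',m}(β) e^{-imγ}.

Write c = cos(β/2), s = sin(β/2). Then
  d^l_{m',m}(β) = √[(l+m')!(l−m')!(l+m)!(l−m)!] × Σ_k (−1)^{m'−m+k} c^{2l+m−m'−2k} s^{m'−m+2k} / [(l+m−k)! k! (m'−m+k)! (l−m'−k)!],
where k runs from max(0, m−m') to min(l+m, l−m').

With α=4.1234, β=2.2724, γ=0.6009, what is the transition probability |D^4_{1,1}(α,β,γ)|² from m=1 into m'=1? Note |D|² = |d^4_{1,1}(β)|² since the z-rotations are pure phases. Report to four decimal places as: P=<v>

First d^4_{1,1}(β=2.2724), then the phase factors e^{-i(1)α} and e^{-i(1)γ}:
With c≡cos(β/2)=0.421044 and s≡sin(β/2)=0.907040, N=[120·6·120·6]^{1/2}=720.000000
k∈{0,1,2,3} keeps every argument non-negative
  k=0: (−1)^0·720.0000/(720)·0.4210^8·0.9070^0 = +0.000988
  k=1: (−1)^1·720.0000/(48)·0.4210^6·0.9070^2 = -0.068756
  k=2: (−1)^2·720.0000/(24)·0.4210^4·0.9070^4 = +0.638173
  k=3: (−1)^3·720.0000/(72)·0.4210^2·0.9070^6 = -0.987221
d^4_{1,1}(2.2724) = +0.000988 -0.068756 +0.638173 -0.987221 = -0.416817
|D^4_{1,1}|² = |d^4_{1,1}(β)|² = (-0.416817)² = 0.173736 (the z-rotation phases have unit modulus)

P=0.1737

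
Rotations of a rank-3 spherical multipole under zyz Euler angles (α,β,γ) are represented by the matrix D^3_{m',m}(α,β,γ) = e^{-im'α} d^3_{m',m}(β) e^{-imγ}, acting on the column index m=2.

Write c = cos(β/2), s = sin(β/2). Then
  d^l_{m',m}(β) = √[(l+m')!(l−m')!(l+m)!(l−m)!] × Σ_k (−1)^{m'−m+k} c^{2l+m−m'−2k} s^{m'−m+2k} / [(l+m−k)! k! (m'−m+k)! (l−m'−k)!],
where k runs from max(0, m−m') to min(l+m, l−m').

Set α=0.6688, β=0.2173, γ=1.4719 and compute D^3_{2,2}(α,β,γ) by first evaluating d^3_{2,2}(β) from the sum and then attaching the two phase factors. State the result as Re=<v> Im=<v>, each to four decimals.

Re=-0.3792 Im=0.8247

D^3_{2,2}(0.6688,0.2173,1.4719) = e^{-i·2·0.6688}·d^3_{2,2}(0.2173)·e^{-i·2·1.4719}. Compute d first:
c=cos(0.2173/2)=0.994103, s=sin(0.2173/2)=0.108436; N=√[120·1·120·1]=120.000000
k: max(0,(2)−(2))=0 … min(3+(2),3−(2))=1
  k=0: (−1)^0·120.0000/(120)·0.9941^6·0.1084^0 = +0.965138
  k=1: (−1)^1·120.0000/(24)·0.9941^4·0.1084^2 = -0.057418
d^3_{2,2}(0.2173) = +0.965138 -0.057418 = +0.907720
Attach z-rotation phases: D = e^{-i(2)(0.6688)}·(+0.907720)·e^{-i(2)(1.4719)} = -0.379218+0.824712i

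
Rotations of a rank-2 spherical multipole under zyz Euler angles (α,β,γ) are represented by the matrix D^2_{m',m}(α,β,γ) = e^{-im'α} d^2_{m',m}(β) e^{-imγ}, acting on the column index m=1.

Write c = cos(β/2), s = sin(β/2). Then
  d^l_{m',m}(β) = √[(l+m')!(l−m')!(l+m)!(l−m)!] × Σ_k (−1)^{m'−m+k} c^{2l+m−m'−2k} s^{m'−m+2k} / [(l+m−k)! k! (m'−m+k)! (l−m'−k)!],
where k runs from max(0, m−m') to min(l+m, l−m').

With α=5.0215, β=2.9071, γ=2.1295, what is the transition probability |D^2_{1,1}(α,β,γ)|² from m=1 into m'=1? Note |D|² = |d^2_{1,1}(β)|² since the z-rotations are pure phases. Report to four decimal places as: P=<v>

First d^2_{1,1}(β=2.9071), then the phase factors e^{-i(1)α} and e^{-i(1)γ}:
c=cos(2.9071/2)=0.116978, s=sin(2.9071/2)=0.993135; N=√[6·1·6·1]=6.000000
k∈{0,1} keeps every argument non-negative
  k=0: (−1)^0·6.0000/(6)·0.1170^4·0.9931^0 = +0.000187
  k=1: (−1)^1·6.0000/(2)·0.1170^2·0.9931^2 = -0.040490
d^2_{1,1}(2.9071) = +0.000187 -0.040490 = -0.040302
|D^2_{1,1}|² = |d^2_{1,1}(β)|² = (-0.040302)² = 0.001624 (the z-rotation phases have unit modulus)

P=0.0016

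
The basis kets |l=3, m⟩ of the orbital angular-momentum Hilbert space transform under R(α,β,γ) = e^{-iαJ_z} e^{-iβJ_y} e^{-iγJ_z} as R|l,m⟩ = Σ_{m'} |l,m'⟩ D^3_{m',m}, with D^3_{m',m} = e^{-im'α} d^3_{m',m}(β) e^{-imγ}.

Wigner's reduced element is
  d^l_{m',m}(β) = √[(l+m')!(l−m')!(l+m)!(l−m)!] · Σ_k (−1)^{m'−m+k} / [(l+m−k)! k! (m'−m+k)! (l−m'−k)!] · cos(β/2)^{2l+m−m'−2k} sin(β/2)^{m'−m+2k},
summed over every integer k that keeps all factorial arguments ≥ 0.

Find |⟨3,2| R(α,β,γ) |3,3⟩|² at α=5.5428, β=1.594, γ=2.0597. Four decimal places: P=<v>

P=0.0853

Split into d^3_{2,3}(β=1.594) × two z-phases.
Half-angle: c=0.698856, s=0.715263. N=√(120·1·720·1)=293.938769
k: max(0,(3)−(2))=1 … min(3+(3),3−(2))=1
  k=1: (−1)^0·293.9388/(120)·0.6989^5·0.7153^1 = +0.292064
d^3_{2,3}(1.594) = +0.292064
|D^3_{2,3}|² = |d^3_{2,3}(β)|² = (+0.292064)² = 0.085302 (the z-rotation phases have unit modulus)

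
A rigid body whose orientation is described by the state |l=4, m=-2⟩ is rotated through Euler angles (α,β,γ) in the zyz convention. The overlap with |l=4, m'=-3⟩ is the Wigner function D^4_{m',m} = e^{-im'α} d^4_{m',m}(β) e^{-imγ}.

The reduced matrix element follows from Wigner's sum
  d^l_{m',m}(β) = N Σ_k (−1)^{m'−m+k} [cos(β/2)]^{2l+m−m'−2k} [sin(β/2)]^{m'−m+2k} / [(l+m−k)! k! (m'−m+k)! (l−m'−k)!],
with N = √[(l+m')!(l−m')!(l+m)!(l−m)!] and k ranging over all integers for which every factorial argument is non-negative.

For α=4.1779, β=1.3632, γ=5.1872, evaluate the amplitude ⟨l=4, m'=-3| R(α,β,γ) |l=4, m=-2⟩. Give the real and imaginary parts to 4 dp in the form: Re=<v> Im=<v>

D^4_{-3,-2}(4.1779,1.3632,5.1872) = e^{-i·-3·4.1779}·d^4_{-3,-2}(1.3632)·e^{-i·-2·5.1872}. Compute d first:
Half-angle: c=0.776566, s=0.630036. N=√(1·5040·2·720)=2693.993318
k: max(0,(-2)−(-3))=1 … min(4+(-2),4−(-3))=2
  k=1: (−1)^0·2693.9933/(720)·0.7766^7·0.6300^1 = +0.401492
  k=2: (−1)^1·2693.9933/(240)·0.7766^5·0.6300^3 = -0.792817
d^4_{-3,-2}(1.3632) = +0.401492 -0.792817 = -0.391325
Attach z-rotation phases: D = e^{-i(-3)(4.1779)}·(-0.391325)·e^{-i(-2)(5.1872)} = +0.238021+0.310615i

Re=0.2380 Im=0.3106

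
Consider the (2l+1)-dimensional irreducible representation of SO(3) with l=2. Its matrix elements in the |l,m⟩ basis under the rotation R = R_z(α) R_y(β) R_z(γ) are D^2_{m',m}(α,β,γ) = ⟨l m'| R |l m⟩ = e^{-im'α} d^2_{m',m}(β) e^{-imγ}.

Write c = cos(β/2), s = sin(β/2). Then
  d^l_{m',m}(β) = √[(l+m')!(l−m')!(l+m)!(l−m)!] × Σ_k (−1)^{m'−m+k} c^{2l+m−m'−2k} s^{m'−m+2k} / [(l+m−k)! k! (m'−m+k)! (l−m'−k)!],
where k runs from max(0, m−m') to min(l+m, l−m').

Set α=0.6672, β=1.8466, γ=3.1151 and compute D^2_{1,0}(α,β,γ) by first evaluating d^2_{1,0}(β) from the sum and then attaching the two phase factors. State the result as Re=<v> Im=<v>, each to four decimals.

Re=0.2521 Im=-0.1986

D^2_{1,0}(0.6672,1.8466,3.1151) = e^{-i·1·0.6672}·d^2_{1,0}(1.8466)·e^{-i·0·3.1151}. Compute d first:
With c≡cos(β/2)=0.603191 and s≡sin(β/2)=0.797596, N=[6·1·2·2]^{1/2}=4.898979
k∈{0,1} keeps every argument non-negative
  k=0: (−1)^1·4.8990/(2)·0.6032^3·0.7976^1 = -0.428770
  k=1: (−1)^2·4.8990/(2)·0.6032^1·0.7976^3 = +0.749688
d^2_{1,0}(1.8466) = -0.428770 +0.749688 = +0.320918
D = (+0.785557-0.618789i)·(+0.320918)·(+1.000000+0.000000i) = +0.252099-0.198580i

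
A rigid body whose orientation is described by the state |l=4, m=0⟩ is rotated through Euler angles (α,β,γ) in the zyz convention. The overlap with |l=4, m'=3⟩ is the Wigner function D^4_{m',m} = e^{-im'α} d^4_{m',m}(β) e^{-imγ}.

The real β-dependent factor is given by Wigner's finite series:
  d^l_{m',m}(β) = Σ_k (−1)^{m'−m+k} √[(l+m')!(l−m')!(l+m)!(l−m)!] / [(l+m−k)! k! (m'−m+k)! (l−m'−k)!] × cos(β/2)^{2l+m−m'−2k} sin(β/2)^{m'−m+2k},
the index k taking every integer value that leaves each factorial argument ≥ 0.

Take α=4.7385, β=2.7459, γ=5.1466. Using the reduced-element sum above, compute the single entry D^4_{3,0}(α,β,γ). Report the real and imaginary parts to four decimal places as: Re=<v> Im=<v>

D^4_{3,0}(4.7385,2.7459,5.1466) = e^{-i·3·4.7385}·d^4_{3,0}(2.7459)·e^{-i·0·5.1466}. Compute d first:
With c≡cos(β/2)=0.196558 and s≡sin(β/2)=0.980492, N=[5040·1·24·24]^{1/2}=1703.830978
Admissible k: 0..1 (factorial args all ≥0)
  k=0: (−1)^3·1703.8310/(144)·0.1966^5·0.9805^3 = -0.003272
  k=1: (−1)^4·1703.8310/(144)·0.1966^3·0.9805^5 = +0.081425
d^4_{3,0}(2.7459) = -0.003272 +0.081425 = +0.078153
D = (-0.078253-0.996934i)·(+0.078153)·(+1.000000+0.000000i) = -0.006116-0.077913i

Re=-0.0061 Im=-0.0779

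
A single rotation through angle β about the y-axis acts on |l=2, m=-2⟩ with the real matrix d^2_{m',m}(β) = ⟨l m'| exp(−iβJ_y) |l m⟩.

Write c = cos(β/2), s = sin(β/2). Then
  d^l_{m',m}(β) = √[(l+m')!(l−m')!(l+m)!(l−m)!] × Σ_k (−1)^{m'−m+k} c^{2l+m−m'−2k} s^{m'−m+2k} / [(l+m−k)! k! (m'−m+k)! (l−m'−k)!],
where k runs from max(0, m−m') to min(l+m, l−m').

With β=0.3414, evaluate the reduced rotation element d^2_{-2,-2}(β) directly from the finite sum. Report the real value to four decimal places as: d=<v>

d^2_{-2,-2}(β=0.3414) via Wigner's sum:
With c≡cos(β/2)=0.985466 and s≡sin(β/2)=0.169872, N=[1·24·1·24]^{1/2}=24.000000
k: max(0,(-2)−(-2))=0 … min(2+(-2),2−(-2))=0
  k=0: (−1)^0·24.0000/(24)·0.9855^4·0.1699^0 = +0.943120
d^2_{-2,-2}(0.3414) = +0.943120

d=0.9431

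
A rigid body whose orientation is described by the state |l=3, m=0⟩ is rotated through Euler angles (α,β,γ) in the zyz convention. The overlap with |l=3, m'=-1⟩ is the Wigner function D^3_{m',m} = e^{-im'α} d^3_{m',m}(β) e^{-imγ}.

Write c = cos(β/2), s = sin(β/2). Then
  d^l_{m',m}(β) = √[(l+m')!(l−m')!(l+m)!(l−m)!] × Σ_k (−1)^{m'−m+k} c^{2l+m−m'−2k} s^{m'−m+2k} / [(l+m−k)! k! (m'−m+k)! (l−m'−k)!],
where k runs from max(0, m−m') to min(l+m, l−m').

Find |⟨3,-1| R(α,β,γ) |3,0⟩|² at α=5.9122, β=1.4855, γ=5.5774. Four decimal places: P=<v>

First d^3_{-1,0}(β=1.4855), then the phase factors e^{-i(-1)α} and e^{-i(0)γ}:
c=cos(1.4855/2)=0.736611, s=sin(1.4855/2)=0.676316; N=√[2·24·6·6]=41.569219
k: max(0,(0)−(-1))=1 … min(3+(0),3−(-1))=3
  k=1: (−1)^0·41.5692/(12)·0.7366^5·0.6763^1 = +0.508081
  k=2: (−1)^1·41.5692/(4)·0.7366^3·0.6763^3 = -1.284921
  k=3: (−1)^2·41.5692/(12)·0.7366^1·0.6763^5 = +0.361059
d^3_{-1,0}(1.4855) = +0.508081 -1.284921 +0.361059 = -0.415782
|D^3_{-1,0}|² = |d^3_{-1,0}(β)|² = (-0.415782)² = 0.172875 (the z-rotation phases have unit modulus)

P=0.1729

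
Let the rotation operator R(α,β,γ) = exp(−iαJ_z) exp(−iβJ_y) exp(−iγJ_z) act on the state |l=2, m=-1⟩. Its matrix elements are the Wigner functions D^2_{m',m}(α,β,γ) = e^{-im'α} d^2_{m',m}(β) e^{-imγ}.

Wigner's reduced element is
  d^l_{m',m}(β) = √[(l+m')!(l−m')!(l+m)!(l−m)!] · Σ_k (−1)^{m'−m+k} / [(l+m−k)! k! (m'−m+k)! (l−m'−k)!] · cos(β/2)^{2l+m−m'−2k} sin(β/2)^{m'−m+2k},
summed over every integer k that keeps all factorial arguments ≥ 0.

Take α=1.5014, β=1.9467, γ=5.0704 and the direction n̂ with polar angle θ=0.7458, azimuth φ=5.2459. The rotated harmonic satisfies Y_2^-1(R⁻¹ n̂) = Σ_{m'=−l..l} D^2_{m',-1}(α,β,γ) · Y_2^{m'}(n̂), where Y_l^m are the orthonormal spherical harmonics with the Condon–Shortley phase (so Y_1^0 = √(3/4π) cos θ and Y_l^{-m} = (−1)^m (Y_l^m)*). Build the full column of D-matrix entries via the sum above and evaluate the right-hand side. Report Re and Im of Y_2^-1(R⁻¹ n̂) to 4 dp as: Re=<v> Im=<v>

Re=-0.1176 Im=-0.3554

Need the full column D^2_{m',-1} for m'=−2..2 at α=1.5014, β=1.9467, γ=5.0704.
cos(β/2)=0.562533, sin(β/2)=0.826775
d^2_{-2,-1}: single k=1 term ⇒ +0.294348;  D = -0.064011+0.287304i
d^2_{-1,-1}: k∈[0..1] ⇒ +0.100136 -0.648921 = -0.548784;  D = -0.526086-0.156198i
d^2_{0,-1}: k∈[0..1] ⇒ -0.360501 +0.778727 = +0.418226;  D = +0.146551-0.391709i
d^2_{1,-1}: k∈[0..1] ⇒ +0.648921 -0.467250 = +0.181671;  D = -0.165329-0.075305i
d^2_{2,-1}: single k=0 term ⇒ -0.635828;  D = +0.303047-0.558963i
Y_2^{m'}(θ=0.7458,φ=5.2459) and Σ D·Y over m':
  (-0.0640+0.2873i)·(-0.0859+0.1558i)  (-0.5261-0.1562i)·(+0.1958+0.3315i)  (+0.1466-0.3917i)·(+0.1951+0.0000i)  (-0.1653-0.0753i)·(-0.1958+0.3315i)  (+0.3030-0.5590i)·(-0.0859-0.1558i)
Y_2^-1(R⁻¹ n̂) = -0.117635-0.355361i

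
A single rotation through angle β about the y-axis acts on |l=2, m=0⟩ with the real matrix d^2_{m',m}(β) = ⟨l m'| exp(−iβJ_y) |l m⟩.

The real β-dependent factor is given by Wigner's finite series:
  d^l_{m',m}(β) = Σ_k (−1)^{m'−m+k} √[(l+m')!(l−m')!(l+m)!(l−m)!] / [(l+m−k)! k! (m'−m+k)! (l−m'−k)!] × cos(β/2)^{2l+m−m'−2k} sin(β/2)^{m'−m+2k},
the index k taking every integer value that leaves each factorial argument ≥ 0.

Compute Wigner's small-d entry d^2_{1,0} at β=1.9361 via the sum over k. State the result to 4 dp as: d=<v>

d=0.4086

d^2_{1,0}(β=1.9361) via Wigner's sum:
c=cos(1.9361/2)=0.566907, s=sin(1.9361/2)=0.823782; N=√[6·1·2·2]=4.898979
k: max(0,(0)−(1))=0 … min(2+(0),2−(1))=1
  k=0: (−1)^1·4.8990/(2)·0.5669^3·0.8238^1 = -0.367640
  k=1: (−1)^2·4.8990/(2)·0.5669^1·0.8238^3 = +0.776290
d^2_{1,0}(1.9361) = -0.367640 +0.776290 = +0.408650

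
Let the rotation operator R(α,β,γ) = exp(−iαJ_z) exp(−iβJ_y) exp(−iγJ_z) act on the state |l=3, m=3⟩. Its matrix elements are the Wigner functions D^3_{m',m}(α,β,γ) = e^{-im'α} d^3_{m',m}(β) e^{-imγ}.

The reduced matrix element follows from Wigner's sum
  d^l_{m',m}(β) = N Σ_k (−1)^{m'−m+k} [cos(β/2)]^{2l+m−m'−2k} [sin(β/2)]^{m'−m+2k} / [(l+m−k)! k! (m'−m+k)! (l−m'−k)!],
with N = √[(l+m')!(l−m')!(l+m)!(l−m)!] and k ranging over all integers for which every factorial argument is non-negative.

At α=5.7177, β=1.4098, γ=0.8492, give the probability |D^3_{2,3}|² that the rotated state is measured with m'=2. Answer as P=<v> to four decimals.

P=0.1656

D^3_{2,3}(5.7177,1.4098,0.8492) = e^{-i·2·5.7177}·d^3_{2,3}(1.4098)·e^{-i·3·0.8492}. Compute d first:
Half-angle: c=0.761676, s=0.647958. N=√(120·1·720·1)=293.938769
The bounds max(0,m−m')=1 and min(l+m,l−m')=1 give 1 term
  k=1: (−1)^0·293.9388/(120)·0.7617^5·0.6480^1 = +0.406888
d^3_{2,3}(1.4098) = +0.406888
|D^3_{2,3}|² = |d^3_{2,3}(β)|² = (+0.406888)² = 0.165558 (the z-rotation phases have unit modulus)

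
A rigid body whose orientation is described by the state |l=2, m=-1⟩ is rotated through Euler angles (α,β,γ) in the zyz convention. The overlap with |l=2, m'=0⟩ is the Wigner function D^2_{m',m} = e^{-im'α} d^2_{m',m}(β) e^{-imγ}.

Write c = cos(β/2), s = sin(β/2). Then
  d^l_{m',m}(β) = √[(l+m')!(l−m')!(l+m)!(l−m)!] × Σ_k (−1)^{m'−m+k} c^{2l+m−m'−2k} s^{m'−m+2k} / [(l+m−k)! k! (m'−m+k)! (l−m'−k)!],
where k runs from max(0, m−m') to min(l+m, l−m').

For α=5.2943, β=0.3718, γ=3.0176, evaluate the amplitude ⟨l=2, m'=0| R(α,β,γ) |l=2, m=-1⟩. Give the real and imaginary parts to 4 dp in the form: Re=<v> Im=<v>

D^2_{0,-1}(5.2943,0.3718,3.0176) = e^{-i·0·5.2943}·d^2_{0,-1}(0.3718)·e^{-i·-1·3.0176}. Compute d first:
With c≡cos(β/2)=0.982770 and s≡sin(β/2)=0.184831, N=[2·2·1·6]^{1/2}=4.898979
The bounds max(0,m−m')=0 and min(l+m,l−m')=1 give 2 terms
  k=0: (−1)^1·4.8990/(2)·0.9828^3·0.1848^1 = -0.429741
  k=1: (−1)^2·4.8990/(2)·0.9828^1·0.1848^3 = +0.015200
d^2_{0,-1}(0.3718) = -0.429741 +0.015200 = -0.414541
Phases: e^{-i·(0)·5.2943}=+1.000000+0.000000i, e^{-i·(-1)·3.0176}=-0.992323+0.123675i ⇒ D=+0.411358-0.051268i

Re=0.4114 Im=-0.0513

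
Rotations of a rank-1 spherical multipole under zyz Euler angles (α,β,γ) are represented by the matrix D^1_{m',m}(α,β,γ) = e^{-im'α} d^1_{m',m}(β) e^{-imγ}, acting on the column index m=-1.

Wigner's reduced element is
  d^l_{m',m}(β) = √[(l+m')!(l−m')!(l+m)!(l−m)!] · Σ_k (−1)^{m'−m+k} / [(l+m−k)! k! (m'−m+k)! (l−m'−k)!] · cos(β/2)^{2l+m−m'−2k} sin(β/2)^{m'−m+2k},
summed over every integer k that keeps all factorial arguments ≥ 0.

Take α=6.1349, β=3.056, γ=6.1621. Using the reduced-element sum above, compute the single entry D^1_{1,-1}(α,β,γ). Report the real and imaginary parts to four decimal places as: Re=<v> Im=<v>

Re=0.9978 Im=0.0271

D^1_{1,-1}(6.1349,3.056,6.1621) = e^{-i·1·6.1349}·d^1_{1,-1}(3.056)·e^{-i·-1·6.1621}. Compute d first:
Half-angle: c=0.042783, s=0.999084. N=√(2·1·1·2)=2.000000
k∈{0} keeps every argument non-negative
  k=0: (−1)^2·2.0000/(2)·0.0428^0·0.9991^2 = +0.998170
d^1_{1,-1}(3.056) = +0.998170
D = (+0.989026+0.147742i)·(+0.998170)·(+0.992678-0.120790i) = +0.997800+0.027147i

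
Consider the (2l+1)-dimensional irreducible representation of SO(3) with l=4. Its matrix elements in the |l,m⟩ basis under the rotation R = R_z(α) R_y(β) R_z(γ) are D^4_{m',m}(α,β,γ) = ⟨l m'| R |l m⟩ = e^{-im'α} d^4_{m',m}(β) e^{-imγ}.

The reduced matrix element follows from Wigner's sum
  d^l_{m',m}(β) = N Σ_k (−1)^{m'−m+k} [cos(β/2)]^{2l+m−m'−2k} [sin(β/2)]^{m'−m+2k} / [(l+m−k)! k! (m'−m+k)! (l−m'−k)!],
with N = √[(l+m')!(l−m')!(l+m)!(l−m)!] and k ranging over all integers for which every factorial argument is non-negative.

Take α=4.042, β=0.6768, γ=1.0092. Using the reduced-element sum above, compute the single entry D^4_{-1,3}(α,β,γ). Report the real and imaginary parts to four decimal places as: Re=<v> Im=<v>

Re=0.0622 Im=0.1000

Split into d^4_{-1,3}(β=0.6768) × two z-phases.
c=cos(0.6768/2)=0.943287, s=sin(0.6768/2)=0.331978; N=√[6·120·5040·1]=1904.940944
k∈{4,5} keeps every argument non-negative
  k=4: (−1)^0·1904.9409/(144)·0.9433^4·0.3320^4 = +0.127213
  k=5: (−1)^1·1904.9409/(240)·0.9433^2·0.3320^6 = -0.009454
d^4_{-1,3}(0.6768) = +0.127213 -0.009454 = +0.117759
Attach z-rotation phases: D = e^{-i(-1)(4.042)}·(+0.117759)·e^{-i(3)(1.0092)} = +0.062192+0.099997i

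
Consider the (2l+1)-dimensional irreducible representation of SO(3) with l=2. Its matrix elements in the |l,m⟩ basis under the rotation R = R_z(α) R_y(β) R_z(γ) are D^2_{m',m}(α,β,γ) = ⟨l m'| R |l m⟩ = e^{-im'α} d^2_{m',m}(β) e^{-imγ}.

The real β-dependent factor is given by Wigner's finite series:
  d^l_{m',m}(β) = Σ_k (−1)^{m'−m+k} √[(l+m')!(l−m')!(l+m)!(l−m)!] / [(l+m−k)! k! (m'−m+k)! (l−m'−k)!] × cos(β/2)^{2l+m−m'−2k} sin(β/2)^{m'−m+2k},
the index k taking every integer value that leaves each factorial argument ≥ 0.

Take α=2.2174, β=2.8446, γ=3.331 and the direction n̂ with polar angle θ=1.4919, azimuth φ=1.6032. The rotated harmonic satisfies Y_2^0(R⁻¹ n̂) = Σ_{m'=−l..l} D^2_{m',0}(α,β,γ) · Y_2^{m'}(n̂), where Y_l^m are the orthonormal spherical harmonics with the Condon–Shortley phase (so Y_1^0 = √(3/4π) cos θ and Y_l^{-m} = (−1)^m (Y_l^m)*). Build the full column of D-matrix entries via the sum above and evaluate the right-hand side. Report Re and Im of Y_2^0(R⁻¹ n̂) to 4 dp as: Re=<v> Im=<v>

Re=-0.2902 Im=0.0000

Need the full column D^2_{m',0} for m'=−2..2 at α=2.2174, β=2.8446, γ=3.331.
cos(β/2)=0.147951, sin(β/2)=0.988995
d^2_{-2,0}: single k=2 term ⇒ +0.052445;  D = -0.014372-0.050437i
d^2_{-1,0}: k∈[1..2] ⇒ +0.007846 -0.350571 = -0.342725;  D = +0.206485-0.273541i
d^2_{0,0}: k∈[0..2] ⇒ +0.000479 -0.085642 +0.956700 = +0.871538;  D = +0.871538+0.000000i
d^2_{1,0}: k∈[0..1] ⇒ -0.007846 +0.350571 = +0.342725;  D = -0.206485-0.273541i
d^2_{2,0}: single k=0 term ⇒ +0.052445;  D = -0.014372+0.050437i
Y_2^{m'}(θ=1.4919,φ=1.6032) and Σ D·Y over m':
  (-0.0144-0.0504i)·(-0.3831+0.0249i)  (+0.2065-0.2735i)·(-0.0020-0.0607i)  (+0.8715+0.0000i)·(-0.3095+0.0000i)  (-0.2065-0.2735i)·(+0.0020-0.0607i)  (-0.0144+0.0504i)·(-0.3831-0.0249i)
Y_2^0(R⁻¹ n̂) = -0.290237+0.000000i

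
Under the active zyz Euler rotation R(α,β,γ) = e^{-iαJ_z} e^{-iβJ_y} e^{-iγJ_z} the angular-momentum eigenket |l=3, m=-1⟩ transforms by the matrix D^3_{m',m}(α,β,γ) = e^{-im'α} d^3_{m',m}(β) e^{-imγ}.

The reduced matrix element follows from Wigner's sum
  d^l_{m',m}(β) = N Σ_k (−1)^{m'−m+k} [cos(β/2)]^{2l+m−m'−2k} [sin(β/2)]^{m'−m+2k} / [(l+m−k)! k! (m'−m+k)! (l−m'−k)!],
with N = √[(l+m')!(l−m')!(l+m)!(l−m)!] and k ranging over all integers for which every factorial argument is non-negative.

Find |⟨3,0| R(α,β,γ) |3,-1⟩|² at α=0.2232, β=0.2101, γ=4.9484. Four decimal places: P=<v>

D^3_{0,-1}(0.2232,0.2101,4.9484) = e^{-i·0·0.2232}·d^3_{0,-1}(0.2101)·e^{-i·-1·4.9484}. Compute d first:
Half-angle: c=0.994487, s=0.104857. N=√(6·6·2·24)=41.569219
k∈{0,1,2} keeps every argument non-negative
  k=0: (−1)^1·41.5692/(12)·0.9945^5·0.1049^1 = -0.353333
  k=1: (−1)^2·41.5692/(4)·0.9945^3·0.1049^3 = +0.011784
  k=2: (−1)^3·41.5692/(12)·0.9945^1·0.1049^5 = -0.000044
d^3_{0,-1}(0.2101) = -0.353333 +0.011784 -0.000044 = -0.341592
|D^3_{0,-1}|² = |d^3_{0,-1}(β)|² = (-0.341592)² = 0.116685 (the z-rotation phases have unit modulus)

P=0.1167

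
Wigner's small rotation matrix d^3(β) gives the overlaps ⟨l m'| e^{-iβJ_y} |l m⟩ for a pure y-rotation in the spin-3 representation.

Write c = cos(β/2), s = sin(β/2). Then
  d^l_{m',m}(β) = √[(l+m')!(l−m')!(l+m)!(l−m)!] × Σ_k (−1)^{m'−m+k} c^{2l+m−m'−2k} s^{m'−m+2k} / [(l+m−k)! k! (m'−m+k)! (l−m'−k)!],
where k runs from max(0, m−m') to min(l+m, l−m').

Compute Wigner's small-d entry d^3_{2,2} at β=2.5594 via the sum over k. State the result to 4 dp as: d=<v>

d=-0.0306

d^3_{2,2}(β=2.5594) via Wigner's sum:
c=cos(2.5594/2)=0.287003, s=sin(2.5594/2)=0.957930; N=√[120·1·120·1]=120.000000
k: max(0,(2)−(2))=0 … min(3+(2),3−(2))=1
  k=0: (−1)^0·120.0000/(120)·0.2870^6·0.9579^0 = +0.000559
  k=1: (−1)^1·120.0000/(24)·0.2870^4·0.9579^2 = -0.031130
d^3_{2,2}(2.5594) = +0.000559 -0.031130 = -0.030571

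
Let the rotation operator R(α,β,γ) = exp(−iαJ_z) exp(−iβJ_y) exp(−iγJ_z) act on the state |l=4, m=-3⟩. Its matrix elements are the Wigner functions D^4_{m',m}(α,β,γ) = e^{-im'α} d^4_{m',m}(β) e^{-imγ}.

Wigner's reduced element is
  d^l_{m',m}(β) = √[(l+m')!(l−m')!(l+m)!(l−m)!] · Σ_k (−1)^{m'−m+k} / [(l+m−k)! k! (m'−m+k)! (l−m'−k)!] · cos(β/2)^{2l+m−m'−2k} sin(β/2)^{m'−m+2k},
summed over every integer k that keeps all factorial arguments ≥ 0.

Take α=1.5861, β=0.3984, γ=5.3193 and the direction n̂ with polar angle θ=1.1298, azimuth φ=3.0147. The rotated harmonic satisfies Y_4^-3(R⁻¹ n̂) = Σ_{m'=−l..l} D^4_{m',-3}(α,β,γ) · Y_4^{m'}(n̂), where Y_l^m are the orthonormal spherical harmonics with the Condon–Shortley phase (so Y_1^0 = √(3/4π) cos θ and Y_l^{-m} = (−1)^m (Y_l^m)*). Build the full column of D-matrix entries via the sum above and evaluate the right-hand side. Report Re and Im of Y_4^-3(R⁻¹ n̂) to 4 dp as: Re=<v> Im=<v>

Need the full column D^4_{m',-3} for m'=−4..4 at α=1.5861, β=0.3984, γ=5.3193.
cos(β/2)=0.980225, sin(β/2)=0.197885
d^4_{-4,-3}: single k=1 term ⇒ +0.486675;  D = -0.463306-0.148998i
d^4_{-3,-3}: k∈[0..1] ⇒ +0.852328 -0.243153 = +0.609175;  D = -0.177606+0.582710i
d^4_{-2,-3}: k∈[0..1] ⇒ -0.643811 +0.078714 = -0.565097;  D = -0.543004-0.156463i
d^4_{-1,-3}: k∈[0..1] ⇒ +0.275710 -0.018727 = +0.256982;  D = +0.067366-0.247996i
d^4_{0,-3}: k∈[0..1] ⇒ -0.082972 +0.003381 = -0.079591;  D = +0.077118+0.019686i
d^4_{1,-3}: k∈[0..1] ⇒ +0.018727 -0.000458 = +0.018269;  D = -0.004247+0.017769i
d^4_{2,-3}: k∈[0..1] ⇒ -0.003208 +0.000044 = -0.003164;  D = -0.003089-0.000688i
d^4_{3,-3}: k∈[0..1] ⇒ +0.000404 -0.000002 = +0.000402;  D = +0.000081-0.000393i
d^4_{4,-3}: single k=0 term ⇒ -0.000033;  D = +0.000032+0.000006i
Y_4^{m'}(θ=1.1298,φ=3.0147) and Σ D·Y over m':
  (-0.4633-0.1490i)·(+0.2587+0.1439i)  (-0.1776+0.5827i)·(-0.3668-0.1468i)  (-0.5430-0.1565i)·(+0.0729+0.0189i)  (+0.0674-0.2480i)·(+0.3124+0.0399i)  (+0.0771+0.0197i)·(-0.1379+0.0000i)  (-0.0042+0.0178i)·(-0.3124+0.0399i)  (-0.0031-0.0007i)·(+0.0729-0.0189i)  (+0.0001-0.0004i)·(+0.3668-0.1468i)  (+0.0000+0.0000i)·(+0.2587-0.1439i)
Y_4^-3(R⁻¹ n̂) = +0.036316-0.397933i

Re=0.0363 Im=-0.3979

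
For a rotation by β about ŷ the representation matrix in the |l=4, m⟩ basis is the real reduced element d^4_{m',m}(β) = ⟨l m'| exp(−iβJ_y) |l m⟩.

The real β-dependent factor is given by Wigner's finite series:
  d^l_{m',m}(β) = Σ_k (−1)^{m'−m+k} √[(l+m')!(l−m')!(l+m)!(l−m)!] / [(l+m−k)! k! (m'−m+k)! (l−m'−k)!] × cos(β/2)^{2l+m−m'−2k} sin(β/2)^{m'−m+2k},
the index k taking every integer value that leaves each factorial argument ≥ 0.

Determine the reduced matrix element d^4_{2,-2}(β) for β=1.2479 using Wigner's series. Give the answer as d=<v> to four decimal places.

d=0.4574

d^4_{2,-2}(β=1.2479) via Wigner's sum:
c=cos(1.2479/2)=0.811577, s=sin(1.2479/2)=0.584245; N=√[720·2·2·720]=1440.000000
The bounds max(0,m−m')=0 and min(l+m,l−m')=2 give 3 terms
  k=0: (−1)^4·1440.0000/(96)·0.8116^4·0.5842^4 = +0.758214
  k=1: (−1)^5·1440.0000/(120)·0.8116^2·0.5842^6 = -0.314349
  k=2: (−1)^6·1440.0000/(1440)·0.8116^0·0.5842^8 = +0.013576
d^4_{2,-2}(1.2479) = +0.758214 -0.314349 +0.013576 = +0.457440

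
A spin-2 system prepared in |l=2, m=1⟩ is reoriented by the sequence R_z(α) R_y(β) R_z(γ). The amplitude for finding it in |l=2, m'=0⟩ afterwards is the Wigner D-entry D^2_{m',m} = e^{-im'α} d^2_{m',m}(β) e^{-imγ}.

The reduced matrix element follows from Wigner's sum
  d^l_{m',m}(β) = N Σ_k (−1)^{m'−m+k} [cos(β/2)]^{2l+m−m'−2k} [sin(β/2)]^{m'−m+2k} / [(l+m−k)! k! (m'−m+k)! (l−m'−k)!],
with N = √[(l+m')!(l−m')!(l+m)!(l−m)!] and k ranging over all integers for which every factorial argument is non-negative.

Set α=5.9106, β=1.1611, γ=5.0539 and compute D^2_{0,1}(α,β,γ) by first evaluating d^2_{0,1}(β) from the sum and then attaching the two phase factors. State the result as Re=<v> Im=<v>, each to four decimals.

First d^2_{0,1}(β=1.1611), then the phase factors e^{-i(0)α} and e^{-i(1)γ}:
Half-angle: c=0.836161, s=0.548484. N=√(2·2·6·1)=4.898979
k∈{1,2} keeps every argument non-negative
  k=1: (−1)^0·4.8990/(2)·0.8362^3·0.5485^1 = +0.785433
  k=2: (−1)^1·4.8990/(2)·0.8362^1·0.5485^3 = -0.337954
d^2_{0,1}(1.1611) = +0.785433 -0.337954 = +0.447480
D = (+1.000000+0.000000i)·(+0.447480)·(+0.334911+0.942250i) = +0.149866+0.421638i

Re=0.1499 Im=0.4216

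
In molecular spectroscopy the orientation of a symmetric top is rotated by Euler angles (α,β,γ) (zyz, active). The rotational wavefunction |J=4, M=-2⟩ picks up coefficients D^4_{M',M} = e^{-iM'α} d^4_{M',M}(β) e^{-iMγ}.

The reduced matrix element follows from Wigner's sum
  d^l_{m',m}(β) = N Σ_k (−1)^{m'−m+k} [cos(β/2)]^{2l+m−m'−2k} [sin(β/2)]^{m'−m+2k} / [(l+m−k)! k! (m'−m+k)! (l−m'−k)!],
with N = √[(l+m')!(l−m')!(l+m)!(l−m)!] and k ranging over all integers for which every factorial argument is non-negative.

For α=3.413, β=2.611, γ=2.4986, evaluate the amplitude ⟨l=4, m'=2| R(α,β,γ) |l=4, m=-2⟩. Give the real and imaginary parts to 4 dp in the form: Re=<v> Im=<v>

Split into d^4_{2,-2}(β=2.611) × two z-phases.
Half-angle: c=0.262195, s=0.965015. N=√(720·2·2·720)=1440.000000
k: max(0,(-2)−(2))=0 … min(4+(-2),4−(2))=2
  k=0: (−1)^4·1440.0000/(96)·0.2622^4·0.9650^4 = +0.061479
  k=1: (−1)^5·1440.0000/(120)·0.2622^2·0.9650^6 = -0.666246
  k=2: (−1)^6·1440.0000/(1440)·0.2622^0·0.9650^8 = +0.752094
d^4_{2,-2}(2.611) = +0.061479 -0.666246 +0.752094 = +0.147326
Phases: e^{-i·(2)·3.413}=+0.856258-0.516548i, e^{-i·(-2)·2.4986}=+0.280976-0.959715i ⇒ D=-0.037590-0.142450i

Re=-0.0376 Im=-0.1425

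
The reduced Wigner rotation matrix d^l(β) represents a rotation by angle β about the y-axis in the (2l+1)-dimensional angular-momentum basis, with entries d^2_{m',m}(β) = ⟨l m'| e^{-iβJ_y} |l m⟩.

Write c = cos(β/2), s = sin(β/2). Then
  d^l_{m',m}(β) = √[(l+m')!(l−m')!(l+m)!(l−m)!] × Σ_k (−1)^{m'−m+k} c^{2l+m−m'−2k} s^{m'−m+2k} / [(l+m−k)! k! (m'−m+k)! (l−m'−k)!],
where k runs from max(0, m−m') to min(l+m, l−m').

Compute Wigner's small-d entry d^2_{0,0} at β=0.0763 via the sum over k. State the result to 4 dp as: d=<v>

d^2_{0,0}(β=0.0763) via Wigner's sum:
With c≡cos(β/2)=0.999272 and s≡sin(β/2)=0.038141, N=[2·2·2·2]^{1/2}=4.000000
Admissible k: 0..2 (factorial args all ≥0)
  k=0: (−1)^0·4.0000/(4)·0.9993^4·0.0381^0 = +0.997093
  k=1: (−1)^1·4.0000/(1)·0.9993^2·0.0381^2 = -0.005810
  k=2: (−1)^2·4.0000/(4)·0.9993^0·0.0381^4 = +0.000002
d^2_{0,0}(0.0763) = +0.997093 -0.005810 +0.000002 = +0.991284

d=0.9913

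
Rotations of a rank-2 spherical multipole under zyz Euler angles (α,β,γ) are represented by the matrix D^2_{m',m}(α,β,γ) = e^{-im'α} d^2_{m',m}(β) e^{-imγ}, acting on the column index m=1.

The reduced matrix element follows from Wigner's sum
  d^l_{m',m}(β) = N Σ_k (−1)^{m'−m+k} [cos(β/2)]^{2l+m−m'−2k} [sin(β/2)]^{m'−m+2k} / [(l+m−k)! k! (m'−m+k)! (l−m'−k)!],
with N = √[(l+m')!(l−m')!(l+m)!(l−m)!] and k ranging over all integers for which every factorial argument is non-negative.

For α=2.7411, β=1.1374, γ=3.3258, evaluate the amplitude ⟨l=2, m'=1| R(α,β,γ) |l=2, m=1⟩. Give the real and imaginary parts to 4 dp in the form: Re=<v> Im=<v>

D^2_{1,1}(2.7411,1.1374,3.3258) = e^{-i·1·2.7411}·d^2_{1,1}(1.1374)·e^{-i·1·3.3258}. Compute d first:
Half-angle: c=0.842602, s=0.538537. N=√(6·1·6·1)=6.000000
k: max(0,(1)−(1))=0 … min(2+(1),2−(1))=1
  k=0: (−1)^0·6.0000/(6)·0.8426^4·0.5385^0 = +0.504068
  k=1: (−1)^1·6.0000/(2)·0.8426^2·0.5385^2 = -0.617728
d^2_{1,1}(1.1374) = +0.504068 -0.617728 = -0.113660
Phases: e^{-i·(1)·2.7411}=-0.920869-0.389872i, e^{-i·(1)·3.3258}=-0.983082+0.183167i ⇒ D=-0.111011-0.024392i

Re=-0.1110 Im=-0.0244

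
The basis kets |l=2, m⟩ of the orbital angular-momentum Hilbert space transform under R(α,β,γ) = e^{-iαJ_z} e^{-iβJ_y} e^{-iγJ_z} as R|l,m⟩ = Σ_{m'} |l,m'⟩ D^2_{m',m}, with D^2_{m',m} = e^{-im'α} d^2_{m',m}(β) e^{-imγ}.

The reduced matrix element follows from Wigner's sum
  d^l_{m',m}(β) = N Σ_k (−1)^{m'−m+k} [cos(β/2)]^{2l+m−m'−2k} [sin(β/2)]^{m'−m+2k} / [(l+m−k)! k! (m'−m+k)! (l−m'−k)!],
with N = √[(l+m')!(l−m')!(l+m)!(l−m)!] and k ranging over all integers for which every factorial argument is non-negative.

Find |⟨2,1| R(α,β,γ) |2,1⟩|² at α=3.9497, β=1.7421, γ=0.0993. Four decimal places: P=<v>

P=0.3093

D^2_{1,1}(3.9497,1.7421,0.0993) = e^{-i·1·3.9497}·d^2_{1,1}(1.7421)·e^{-i·1·0.0993}. Compute d first:
Half-angle: c=0.644024, s=0.765006. N=√(6·1·6·1)=6.000000
The bounds max(0,m−m')=0 and min(l+m,l−m')=1 give 2 terms
  k=0: (−1)^0·6.0000/(6)·0.6440^4·0.7650^0 = +0.172031
  k=1: (−1)^1·6.0000/(2)·0.6440^2·0.7650^2 = -0.728206
d^2_{1,1}(1.7421) = +0.172031 -0.728206 = -0.556175
|D^2_{1,1}|² = |d^2_{1,1}(β)|² = (-0.556175)² = 0.309330 (the z-rotation phases have unit modulus)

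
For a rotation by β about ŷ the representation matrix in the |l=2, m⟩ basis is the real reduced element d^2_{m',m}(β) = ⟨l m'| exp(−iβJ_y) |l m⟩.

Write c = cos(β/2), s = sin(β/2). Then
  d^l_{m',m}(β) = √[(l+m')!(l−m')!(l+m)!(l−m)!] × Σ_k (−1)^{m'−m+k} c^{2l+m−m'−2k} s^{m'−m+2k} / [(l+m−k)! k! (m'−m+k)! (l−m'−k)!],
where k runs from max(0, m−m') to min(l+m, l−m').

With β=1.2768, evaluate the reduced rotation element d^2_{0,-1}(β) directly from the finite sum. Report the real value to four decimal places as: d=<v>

d^2_{0,-1}(β=1.2768) via Wigner's sum:
c=cos(1.2768/2)=0.803050, s=sin(1.2768/2)=0.595911; N=√[2·2·1·6]=4.898979
k∈{0,1} keeps every argument non-negative
  k=0: (−1)^1·4.8990/(2)·0.8031^3·0.5959^1 = -0.755937
  k=1: (−1)^2·4.8990/(2)·0.8031^1·0.5959^3 = +0.416259
d^2_{0,-1}(1.2768) = -0.755937 +0.416259 = -0.339678

d=-0.3397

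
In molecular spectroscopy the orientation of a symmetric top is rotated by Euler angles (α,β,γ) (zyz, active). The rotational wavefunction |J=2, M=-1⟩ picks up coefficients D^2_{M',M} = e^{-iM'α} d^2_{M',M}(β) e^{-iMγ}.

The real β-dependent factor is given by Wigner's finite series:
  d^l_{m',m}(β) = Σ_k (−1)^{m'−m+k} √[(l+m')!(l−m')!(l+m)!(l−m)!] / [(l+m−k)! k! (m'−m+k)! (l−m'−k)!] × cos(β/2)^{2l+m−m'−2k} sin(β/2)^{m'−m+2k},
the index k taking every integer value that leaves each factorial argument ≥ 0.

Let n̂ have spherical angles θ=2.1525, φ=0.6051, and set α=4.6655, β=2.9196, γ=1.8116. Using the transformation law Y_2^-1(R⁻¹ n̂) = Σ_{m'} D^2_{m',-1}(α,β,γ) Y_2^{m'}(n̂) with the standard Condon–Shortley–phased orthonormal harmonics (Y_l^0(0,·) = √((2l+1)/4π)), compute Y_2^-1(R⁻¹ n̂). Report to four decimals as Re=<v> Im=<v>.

Re=0.1633 Im=0.2479

Need the full column D^2_{m',-1} for m'=−2..2 at α=4.6655, β=2.9196, γ=1.8116.
cos(β/2)=0.110769, sin(β/2)=0.993846
d^2_{-2,-1}: single k=1 term ⇒ +0.002701;  D = +0.000396-0.002672i
d^2_{-1,-1}: k∈[0..1] ⇒ +0.000151 -0.036357 = -0.036207;  D = -0.035528-0.006977i
d^2_{0,-1}: k∈[0..1] ⇒ -0.003309 +0.266348 = +0.263040;  D = -0.062731+0.255450i
d^2_{1,-1}: k∈[0..1] ⇒ +0.036357 -0.975611 = -0.939254;  D = +0.900652+0.266504i
d^2_{2,-1}: single k=0 term ⇒ -0.217472;  D = -0.071412+0.205413i
Y_2^{m'}(θ=2.1525,φ=0.6051) and Σ D·Y over m':
  (+0.0004-0.0027i)·(+0.0951-0.2523i)  (-0.0355-0.0070i)·(-0.2917+0.2017i)  (-0.0627+0.2554i)·(-0.0297+0.0000i)  (+0.9007+0.2665i)·(+0.2917+0.2017i)  (-0.0714+0.2054i)·(+0.0951+0.2523i)
Y_2^-1(R⁻¹ n̂) = +0.163320+0.247880i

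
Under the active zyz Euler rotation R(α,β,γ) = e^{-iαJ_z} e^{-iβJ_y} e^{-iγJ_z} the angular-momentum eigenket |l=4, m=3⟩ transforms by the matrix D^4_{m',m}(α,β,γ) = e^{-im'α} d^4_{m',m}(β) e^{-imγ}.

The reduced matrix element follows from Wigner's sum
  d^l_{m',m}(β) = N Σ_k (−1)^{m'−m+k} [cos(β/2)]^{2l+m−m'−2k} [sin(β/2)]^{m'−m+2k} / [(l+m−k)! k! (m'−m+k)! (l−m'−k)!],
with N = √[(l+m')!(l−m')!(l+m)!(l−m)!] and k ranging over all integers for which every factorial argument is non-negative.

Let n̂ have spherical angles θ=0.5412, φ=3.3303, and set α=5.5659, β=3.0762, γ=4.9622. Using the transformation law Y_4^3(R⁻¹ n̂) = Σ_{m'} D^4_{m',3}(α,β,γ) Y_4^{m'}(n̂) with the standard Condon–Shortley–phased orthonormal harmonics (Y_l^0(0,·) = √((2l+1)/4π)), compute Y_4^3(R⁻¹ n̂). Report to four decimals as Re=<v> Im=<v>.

Need the full column D^4_{m',3} for m'=−4..4 at α=5.5659, β=3.0762, γ=4.9622.
cos(β/2)=0.032691, sin(β/2)=0.999466
d^4_{-4,3}: single k=7 term ⇒ +0.092117;  D = +0.042291+0.081836i
d^4_{-3,3}: k∈[6..7] ⇒ +0.007457 -0.995732 = -0.988275;  D = +0.235207-0.959878i
d^4_{-2,3}: k∈[5..6] ⇒ +0.000391 -0.121860 = -0.121469;  D = +0.099338-0.069904i
d^4_{-1,3}: k∈[4..5] ⇒ +0.000015 -0.008455 = -0.008440;  D = +0.008394+0.000877i
d^4_{0,3}: k∈[3..4] ⇒ +0.000000 -0.000412 = -0.000412;  D = +0.000281+0.000301i
d^4_{1,3}: k∈[2..3] ⇒ +0.000000 -0.000015 = -0.000015;  D = +0.000000+0.000015i
d^4_{2,3}: k∈[1..2] ⇒ +0.000000 -0.000000 = -0.000000;  D = -0.000000+0.000000i
d^4_{3,3}: k∈[0..1] ⇒ +0.000000 -0.000000 = -0.000000;  D = -0.000000+0.000000i
d^4_{4,3}: single k=0 term ⇒ -0.000000;  D = -0.000000-0.000000i
Y_4^{m'}(θ=0.5412,φ=3.3303) and Σ D·Y over m':
  (+0.0423+0.0818i)·(+0.0227-0.0214i)  (+0.2352-0.9599i)·(-0.1238+0.0787i)  (+0.0993-0.0699i)·(+0.3419-0.1355i)  (+0.0084+0.0009i)·(-0.4395+0.0839i)  (+0.0003+0.0003i)·(-0.0159+0.0000i)  (+0.0000+0.0000i)·(+0.4395+0.0839i)  (-0.0000+0.0000i)·(+0.3419+0.1355i)  (-0.0000+0.0000i)·(+0.1238+0.0787i)  (-0.0000-0.0000i)·(+0.0227+0.0214i)
Y_4^3(R⁻¹ n̂) = +0.069824+0.101244i

Re=0.0698 Im=0.1012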